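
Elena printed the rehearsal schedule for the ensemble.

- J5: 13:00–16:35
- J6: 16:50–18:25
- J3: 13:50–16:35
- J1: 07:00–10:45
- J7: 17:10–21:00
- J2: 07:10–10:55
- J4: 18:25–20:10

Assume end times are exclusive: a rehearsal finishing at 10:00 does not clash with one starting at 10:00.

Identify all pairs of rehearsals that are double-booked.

Two intervals overlap when each starts before the other ends.
Sorted by start: J1, J2, J5, J3, J6, J7, J4.
J2 starts before J1 ends → J1 and J2 overlap.
J5 starts after J1 ends, so J1 has no further overlaps.
J5 starts after J2 ends, so J2 has no further overlaps.
J3 starts before J5 ends → J5 and J3 overlap.
J6 starts after J5 ends, so J5 has no further overlaps.
J6 starts after J3 ends, so J3 has no further overlaps.
J7 starts before J6 ends → J6 and J7 overlap.
J4 starts exactly when J6 ends (back-to-back, no overlap).
J4 starts before J7 ends → J7 and J4 overlap.

J1 & J2, J3 & J5, J4 & J7, J6 & J7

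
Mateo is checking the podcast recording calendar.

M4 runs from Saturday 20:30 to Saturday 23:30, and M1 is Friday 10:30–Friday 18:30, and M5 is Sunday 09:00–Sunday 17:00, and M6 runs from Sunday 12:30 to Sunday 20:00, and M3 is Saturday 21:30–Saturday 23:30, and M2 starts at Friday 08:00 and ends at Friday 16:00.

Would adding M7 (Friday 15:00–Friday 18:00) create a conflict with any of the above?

M2: starts Friday 08:00 before M7 ends Friday 18:00, and ends Friday 16:00 after M7 starts Friday 15:00 → overlap.
M1: starts Friday 10:30 before M7 ends Friday 18:00, and ends Friday 18:30 after M7 starts Friday 15:00 → overlap.
M4: starts Saturday 20:30 at or after M7 ends Friday 18:00 → clear.
M3: starts Saturday 21:30 at or after M7 ends Friday 18:00 → clear.
M5: starts Sunday 09:00 at or after M7 ends Friday 18:00 → clear.
M6: starts Sunday 12:30 at or after M7 ends Friday 18:00 → clear.
M7 overlaps M1, M2.

Yes — it overlaps M1, M2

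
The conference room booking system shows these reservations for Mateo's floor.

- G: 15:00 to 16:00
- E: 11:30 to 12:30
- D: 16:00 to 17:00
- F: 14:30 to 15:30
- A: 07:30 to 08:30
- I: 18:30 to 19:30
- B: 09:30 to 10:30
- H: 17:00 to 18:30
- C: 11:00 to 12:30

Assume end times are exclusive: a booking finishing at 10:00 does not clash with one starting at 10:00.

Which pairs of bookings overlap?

C & E, F & G

Sorted by start: A, B, C, E, F, G, D, H, I.
B starts after A ends — done with A.
C starts after B ends — done with B.
E starts before C ends → C and E overlap.
F starts after C ends — done with C.
F starts after E ends — done with E.
G starts before F ends → F and G overlap.
D starts after F ends — done with F.
D starts exactly when G ends (back-to-back, no overlap) — done with G.
H starts exactly when D ends (back-to-back, no overlap) — done with D.
I starts exactly when H ends (back-to-back, no overlap).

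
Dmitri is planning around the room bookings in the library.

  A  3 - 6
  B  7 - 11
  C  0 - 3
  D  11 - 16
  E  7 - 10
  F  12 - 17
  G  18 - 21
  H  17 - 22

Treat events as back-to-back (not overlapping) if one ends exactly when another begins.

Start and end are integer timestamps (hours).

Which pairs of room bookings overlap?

B & E, D & F, G & H

Sorted by start: C, A, B, E, D, F, H, G.
A starts exactly when C ends (back-to-back, no overlap) — done with C.
B starts after A ends — done with A.
E starts before B ends → B and E overlap.
D starts exactly when B ends (back-to-back, no overlap) — done with B.
D starts after E ends — done with E.
F starts before D ends → D and F overlap.
H starts after D ends — done with D.
H starts exactly when F ends (back-to-back, no overlap) — done with F.
G starts before H ends → H and G overlap.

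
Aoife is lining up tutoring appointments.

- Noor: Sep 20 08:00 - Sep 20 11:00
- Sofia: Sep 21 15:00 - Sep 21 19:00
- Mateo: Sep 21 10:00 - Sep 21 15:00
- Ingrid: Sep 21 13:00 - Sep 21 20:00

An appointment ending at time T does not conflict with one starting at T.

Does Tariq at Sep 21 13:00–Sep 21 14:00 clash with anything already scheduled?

Noor: ends Sep 20 11:00 at or before Tariq starts Sep 21 13:00 → clear.
Mateo: starts Sep 21 10:00 before Tariq ends Sep 21 14:00, and ends Sep 21 15:00 after Tariq starts Sep 21 13:00 → overlap.
Ingrid: starts Sep 21 13:00 before Tariq ends Sep 21 14:00, and ends Sep 21 20:00 after Tariq starts Sep 21 13:00 → overlap.
Sofia: starts Sep 21 15:00 at or after Tariq ends Sep 21 14:00 → clear.
Tariq overlaps Mateo, Ingrid.

Yes — it overlaps Ingrid, Mateo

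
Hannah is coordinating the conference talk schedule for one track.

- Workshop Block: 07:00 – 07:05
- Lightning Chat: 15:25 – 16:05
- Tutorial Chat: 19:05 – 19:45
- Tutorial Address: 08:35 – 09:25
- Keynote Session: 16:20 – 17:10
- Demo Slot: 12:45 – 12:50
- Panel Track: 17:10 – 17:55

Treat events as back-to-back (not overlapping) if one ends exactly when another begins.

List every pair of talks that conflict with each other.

Two intervals overlap when each starts before the other ends.
Sorted by start: Workshop Block, Tutorial Address, Demo Slot, Lightning Chat, Keynote Session, Panel Track, Tutorial Chat.
Tutorial Address starts after Workshop Block ends; Workshop Block is clear from here.
Demo Slot starts after Tutorial Address ends; Tutorial Address is clear from here.
Lightning Chat starts after Demo Slot ends; Demo Slot is clear from here.
Keynote Session starts after Lightning Chat ends; Lightning Chat is clear from here.
Panel Track starts exactly when Keynote Session ends (back-to-back, no overlap); Keynote Session is clear from here.
Tutorial Chat starts after Panel Track ends.

none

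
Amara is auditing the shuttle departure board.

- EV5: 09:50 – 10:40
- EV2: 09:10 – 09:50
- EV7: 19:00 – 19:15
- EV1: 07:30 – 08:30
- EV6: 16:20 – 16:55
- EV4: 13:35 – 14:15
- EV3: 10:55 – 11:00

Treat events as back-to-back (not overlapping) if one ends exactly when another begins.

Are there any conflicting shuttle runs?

No

Sorted by start: EV1, EV2, EV5, EV3, EV4, EV6, EV7.
EV2 starts after EV1 ends, so nothing later overlaps EV1 either.
EV5 starts exactly when EV2 ends (back-to-back, no overlap), so nothing later overlaps EV2 either.
EV3 starts after EV5 ends, so nothing later overlaps EV5 either.
EV4 starts after EV3 ends, so nothing later overlaps EV3 either.
EV6 starts after EV4 ends, so nothing later overlaps EV4 either.
EV7 starts after EV6 ends.
Every pair is clear; the schedule has no overlaps.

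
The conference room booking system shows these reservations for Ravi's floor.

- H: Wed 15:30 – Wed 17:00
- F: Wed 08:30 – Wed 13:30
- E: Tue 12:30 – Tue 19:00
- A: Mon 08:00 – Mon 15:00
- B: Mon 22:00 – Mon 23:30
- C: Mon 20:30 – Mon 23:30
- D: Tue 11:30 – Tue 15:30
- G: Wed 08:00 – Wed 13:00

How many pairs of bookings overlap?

3

Two intervals overlap when each starts before the other ends.
Sorted by start: A, C, B, D, E, G, F, H.
C starts after A ends — done with A.
B starts before C ends → C and B overlap.
D starts after C ends — done with C.
D starts after B ends — done with B.
E starts before D ends → D and E overlap.
G starts after D ends — done with D.
G starts after E ends — done with E.
F starts before G ends → G and F overlap.
H starts after G ends.
H starts after F ends.
Overlapping pairs: B & C, D & E, F & G — 3 in total.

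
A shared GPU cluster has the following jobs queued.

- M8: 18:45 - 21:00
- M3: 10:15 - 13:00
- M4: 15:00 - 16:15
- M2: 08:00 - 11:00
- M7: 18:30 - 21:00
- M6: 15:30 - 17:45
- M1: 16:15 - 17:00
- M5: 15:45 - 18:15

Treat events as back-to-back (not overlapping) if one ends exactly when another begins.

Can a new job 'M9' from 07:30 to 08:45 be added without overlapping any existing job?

M2: starts 08:00 before M9 ends 08:45, and ends 11:00 after M9 starts 07:30 → overlap.
M3: starts 10:15 at or after M9 ends 08:45 → clear.
M4: starts 15:00 at or after M9 ends 08:45 → clear.
M6: starts 15:30 at or after M9 ends 08:45 → clear.
M5: starts 15:45 at or after M9 ends 08:45 → clear.
M1: starts 16:15 at or after M9 ends 08:45 → clear.
M7: starts 18:30 at or after M9 ends 08:45 → clear.
M8: starts 18:45 at or after M9 ends 08:45 → clear.
M9 overlaps M2.

No — it overlaps M2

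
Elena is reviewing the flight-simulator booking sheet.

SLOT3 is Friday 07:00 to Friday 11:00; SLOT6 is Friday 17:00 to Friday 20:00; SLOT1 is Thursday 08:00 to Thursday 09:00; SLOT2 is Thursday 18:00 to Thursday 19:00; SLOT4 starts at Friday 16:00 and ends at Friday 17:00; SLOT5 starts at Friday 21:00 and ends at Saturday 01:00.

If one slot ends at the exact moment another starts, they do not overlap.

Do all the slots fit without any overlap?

Yes

Sorted by start: SLOT1, SLOT2, SLOT3, SLOT4, SLOT6, SLOT5.
SLOT2 starts after SLOT1 ends — done with SLOT1.
SLOT3 starts after SLOT2 ends — done with SLOT2.
SLOT4 starts after SLOT3 ends — done with SLOT3.
SLOT6 starts exactly when SLOT4 ends (back-to-back, no overlap) — done with SLOT4.
SLOT5 starts after SLOT6 ends.
Every pair is clear; the schedule has no overlaps.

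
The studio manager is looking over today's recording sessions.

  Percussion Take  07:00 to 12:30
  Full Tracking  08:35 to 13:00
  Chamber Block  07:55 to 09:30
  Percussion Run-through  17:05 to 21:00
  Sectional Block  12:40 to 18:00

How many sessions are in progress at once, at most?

3

Sort all start/end points and keep a running count:
07:00 start Percussion Take → 1
07:55 start Chamber Block → 2
08:35 start Full Tracking → 3
09:30 end Chamber Block → 2
12:30 end Percussion Take → 1
12:40 start Sectional Block → 2
13:00 end Full Tracking → 1
17:05 start Percussion Run-through → 2
18:00 end Sectional Block → 1
21:00 end Percussion Run-through → 0
Peak is 3, at 08:35 (Chamber Block, Full Tracking, Percussion Take).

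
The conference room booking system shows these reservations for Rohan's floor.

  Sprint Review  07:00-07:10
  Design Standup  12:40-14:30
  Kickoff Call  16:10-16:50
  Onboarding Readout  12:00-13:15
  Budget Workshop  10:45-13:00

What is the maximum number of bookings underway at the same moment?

Sweep the timeline, counting +1 at each start and −1 at each end (ends before starts at a tie):
07:00 start Sprint Review → 1
07:10 end Sprint Review → 0
10:45 start Budget Workshop → 1
12:00 start Onboarding Readout → 2
12:40 start Design Standup → 3
13:00 end Budget Workshop → 2
13:15 end Onboarding Readout → 1
14:30 end Design Standup → 0
16:10 start Kickoff Call → 1
16:50 end Kickoff Call → 0
Peak is 3, at 12:40 (Budget Workshop, Design Standup, Onboarding Readout).

3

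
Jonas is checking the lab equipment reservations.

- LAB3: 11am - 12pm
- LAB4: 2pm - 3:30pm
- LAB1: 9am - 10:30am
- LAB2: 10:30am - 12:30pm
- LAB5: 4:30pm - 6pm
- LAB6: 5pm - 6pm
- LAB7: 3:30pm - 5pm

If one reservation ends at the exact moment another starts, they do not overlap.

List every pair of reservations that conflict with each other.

Two intervals overlap when each starts before the other ends.
Sorted by start: LAB1, LAB2, LAB3, LAB4, LAB7, LAB5, LAB6.
LAB2 starts exactly when LAB1 ends (back-to-back, no overlap) — done with LAB1.
LAB3 starts before LAB2 ends → LAB2 and LAB3 overlap.
LAB4 starts after LAB2 ends — done with LAB2.
LAB4 starts after LAB3 ends — done with LAB3.
LAB7 starts exactly when LAB4 ends (back-to-back, no overlap) — done with LAB4.
LAB5 starts before LAB7 ends → LAB7 and LAB5 overlap.
LAB6 starts exactly when LAB7 ends (back-to-back, no overlap).
LAB6 starts before LAB5 ends → LAB5 and LAB6 overlap.

LAB2 & LAB3, LAB5 & LAB6, LAB5 & LAB7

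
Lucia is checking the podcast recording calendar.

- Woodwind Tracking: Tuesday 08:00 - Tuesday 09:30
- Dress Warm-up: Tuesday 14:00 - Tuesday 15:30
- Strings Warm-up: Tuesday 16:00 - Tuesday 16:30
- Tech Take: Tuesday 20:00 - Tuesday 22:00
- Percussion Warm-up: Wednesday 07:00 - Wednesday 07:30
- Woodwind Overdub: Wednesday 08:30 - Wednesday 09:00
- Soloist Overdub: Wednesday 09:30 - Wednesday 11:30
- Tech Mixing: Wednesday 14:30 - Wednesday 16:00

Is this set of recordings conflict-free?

Yes

Sorted by start: Woodwind Tracking, Dress Warm-up, Strings Warm-up, Tech Take, Percussion Warm-up, Woodwind Overdub, Soloist Overdub, Tech Mixing.
Dress Warm-up starts after Woodwind Tracking ends, so nothing later overlaps Woodwind Tracking either.
Strings Warm-up starts after Dress Warm-up ends, so nothing later overlaps Dress Warm-up either.
Tech Take starts after Strings Warm-up ends, so nothing later overlaps Strings Warm-up either.
Percussion Warm-up starts after Tech Take ends, so nothing later overlaps Tech Take either.
Woodwind Overdub starts after Percussion Warm-up ends, so nothing later overlaps Percussion Warm-up either.
Soloist Overdub starts after Woodwind Overdub ends, so nothing later overlaps Woodwind Overdub either.
Tech Mixing starts after Soloist Overdub ends.
Every pair is clear; the schedule has no overlaps.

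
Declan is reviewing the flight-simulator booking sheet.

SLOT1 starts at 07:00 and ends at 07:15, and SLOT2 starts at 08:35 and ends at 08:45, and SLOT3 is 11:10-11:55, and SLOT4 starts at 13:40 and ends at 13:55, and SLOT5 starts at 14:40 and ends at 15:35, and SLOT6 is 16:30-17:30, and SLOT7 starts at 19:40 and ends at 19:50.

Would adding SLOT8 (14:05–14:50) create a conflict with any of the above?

SLOT1: ends 07:15 at or before SLOT8 starts 14:05 → clear.
SLOT2: ends 08:45 at or before SLOT8 starts 14:05 → clear.
SLOT3: ends 11:55 at or before SLOT8 starts 14:05 → clear.
SLOT4: ends 13:55 at or before SLOT8 starts 14:05 → clear.
SLOT5: starts 14:40 before SLOT8 ends 14:50, and ends 15:35 after SLOT8 starts 14:05 → overlap.
SLOT6: starts 16:30 at or after SLOT8 ends 14:50 → clear.
SLOT7: starts 19:40 at or after SLOT8 ends 14:50 → clear.
SLOT8 overlaps SLOT5.

Yes — it overlaps SLOT5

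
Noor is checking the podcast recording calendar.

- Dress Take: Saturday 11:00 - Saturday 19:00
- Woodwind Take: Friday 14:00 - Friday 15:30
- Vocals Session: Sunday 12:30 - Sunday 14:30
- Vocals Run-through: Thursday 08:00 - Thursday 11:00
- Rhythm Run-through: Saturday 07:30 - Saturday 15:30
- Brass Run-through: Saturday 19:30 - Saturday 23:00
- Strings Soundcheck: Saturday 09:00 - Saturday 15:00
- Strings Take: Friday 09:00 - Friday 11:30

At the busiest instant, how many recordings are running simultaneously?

Sweep the timeline, counting +1 at each start and −1 at each end (ends before starts at a tie):
Thursday 08:00 start Vocals Run-through → 1
Thursday 11:00 end Vocals Run-through → 0
Friday 09:00 start Strings Take → 1
Friday 11:30 end Strings Take → 0
Friday 14:00 start Woodwind Take → 1
Friday 15:30 end Woodwind Take → 0
Saturday 07:30 start Rhythm Run-through → 1
Saturday 09:00 start Strings Soundcheck → 2
Saturday 11:00 start Dress Take → 3
Saturday 15:00 end Strings Soundcheck → 2
Saturday 15:30 end Rhythm Run-through → 1
Saturday 19:00 end Dress Take → 0
Saturday 19:30 start Brass Run-through → 1
Saturday 23:00 end Brass Run-through → 0
Sunday 12:30 start Vocals Session → 1
Sunday 14:30 end Vocals Session → 0
Peak is 3, at Saturday 11:00 (Dress Take, Rhythm Run-through, Strings Soundcheck).

3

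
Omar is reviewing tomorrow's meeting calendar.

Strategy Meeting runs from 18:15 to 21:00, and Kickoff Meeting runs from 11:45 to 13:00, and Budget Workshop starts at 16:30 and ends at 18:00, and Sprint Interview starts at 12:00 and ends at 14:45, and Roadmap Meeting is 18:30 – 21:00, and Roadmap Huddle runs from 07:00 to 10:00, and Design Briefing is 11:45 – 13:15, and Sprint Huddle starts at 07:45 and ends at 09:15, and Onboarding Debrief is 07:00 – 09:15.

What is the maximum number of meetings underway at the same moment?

3

Sort all start/end points and keep a running count:
07:00 start Onboarding Debrief → 1
07:00 start Roadmap Huddle → 2
07:45 start Sprint Huddle → 3
09:15 end Onboarding Debrief → 2
09:15 end Sprint Huddle → 1
10:00 end Roadmap Huddle → 0
11:45 start Design Briefing → 1
11:45 start Kickoff Meeting → 2
12:00 start Sprint Interview → 3
13:00 end Kickoff Meeting → 2
13:15 end Design Briefing → 1
14:45 end Sprint Interview → 0
16:30 start Budget Workshop → 1
18:00 end Budget Workshop → 0
18:15 start Strategy Meeting → 1
18:30 start Roadmap Meeting → 2
21:00 end Roadmap Meeting → 1
21:00 end Strategy Meeting → 0
Peak is 3, at 07:45 (Onboarding Debrief, Roadmap Huddle, Sprint Huddle).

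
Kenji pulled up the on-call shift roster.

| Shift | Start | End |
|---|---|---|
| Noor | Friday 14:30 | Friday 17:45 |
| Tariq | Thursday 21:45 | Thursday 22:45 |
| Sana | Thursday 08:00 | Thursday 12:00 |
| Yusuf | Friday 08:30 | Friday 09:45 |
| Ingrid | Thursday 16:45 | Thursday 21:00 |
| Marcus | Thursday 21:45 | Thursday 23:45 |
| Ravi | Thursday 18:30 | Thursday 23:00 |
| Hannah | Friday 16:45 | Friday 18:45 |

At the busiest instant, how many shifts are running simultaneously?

3

Sweep the timeline, counting +1 at each start and −1 at each end (ends before starts at a tie):
Thursday 08:00 start Sana → 1
Thursday 12:00 end Sana → 0
Thursday 16:45 start Ingrid → 1
Thursday 18:30 start Ravi → 2
Thursday 21:00 end Ingrid → 1
Thursday 21:45 start Marcus → 2
Thursday 21:45 start Tariq → 3
Thursday 22:45 end Tariq → 2
Thursday 23:00 end Ravi → 1
Thursday 23:45 end Marcus → 0
Friday 08:30 start Yusuf → 1
Friday 09:45 end Yusuf → 0
Friday 14:30 start Noor → 1
Friday 16:45 start Hannah → 2
Friday 17:45 end Noor → 1
Friday 18:45 end Hannah → 0
Peak is 3, at Thursday 21:45 (Marcus, Ravi, Tariq).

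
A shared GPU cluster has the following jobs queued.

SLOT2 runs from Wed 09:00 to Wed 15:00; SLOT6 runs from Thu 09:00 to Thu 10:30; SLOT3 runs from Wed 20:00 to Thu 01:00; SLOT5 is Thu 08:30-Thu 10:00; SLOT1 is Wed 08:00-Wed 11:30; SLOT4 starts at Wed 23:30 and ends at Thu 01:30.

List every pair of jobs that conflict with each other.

SLOT1 & SLOT2, SLOT3 & SLOT4, SLOT5 & SLOT6

Sorted by start: SLOT1, SLOT2, SLOT3, SLOT4, SLOT5, SLOT6.
SLOT2 starts before SLOT1 ends → SLOT1 and SLOT2 overlap.
SLOT3 starts after SLOT1 ends; SLOT1 is clear from here.
SLOT3 starts after SLOT2 ends; SLOT2 is clear from here.
SLOT4 starts before SLOT3 ends → SLOT3 and SLOT4 overlap.
SLOT5 starts after SLOT3 ends; SLOT3 is clear from here.
SLOT5 starts after SLOT4 ends; SLOT4 is clear from here.
SLOT6 starts before SLOT5 ends → SLOT5 and SLOT6 overlap.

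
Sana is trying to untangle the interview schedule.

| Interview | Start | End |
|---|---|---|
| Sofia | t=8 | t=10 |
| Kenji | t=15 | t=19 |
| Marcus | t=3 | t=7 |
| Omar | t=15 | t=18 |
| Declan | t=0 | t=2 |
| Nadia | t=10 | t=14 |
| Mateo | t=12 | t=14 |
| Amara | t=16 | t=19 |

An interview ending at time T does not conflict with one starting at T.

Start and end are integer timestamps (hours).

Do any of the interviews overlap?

Yes

Two intervals overlap when each starts before the other ends.
Sorted by start: Declan, Marcus, Sofia, Nadia, Mateo, Kenji, Omar, Amara.
Marcus starts after Declan ends, so Declan has no further overlaps.
Sofia starts after Marcus ends, so Marcus has no further overlaps.
Nadia starts exactly when Sofia ends (back-to-back, no overlap), so Sofia has no further overlaps.
Mateo starts before Nadia ends → Nadia and Mateo overlap.
That's a conflict, so the schedule is not conflict-free.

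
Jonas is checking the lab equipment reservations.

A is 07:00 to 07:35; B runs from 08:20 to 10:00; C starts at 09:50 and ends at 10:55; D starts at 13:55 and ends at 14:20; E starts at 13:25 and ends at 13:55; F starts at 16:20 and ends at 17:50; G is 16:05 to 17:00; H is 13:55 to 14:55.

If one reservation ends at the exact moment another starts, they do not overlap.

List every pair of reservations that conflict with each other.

Sorted by start: A, B, C, E, D, H, G, F.
B starts after A ends — done with A.
C starts before B ends → B and C overlap.
E starts after B ends — done with B.
E starts after C ends — done with C.
D starts exactly when E ends (back-to-back, no overlap) — done with E.
H starts before D ends → D and H overlap.
G starts after D ends — done with D.
G starts after H ends — done with H.
F starts before G ends → G and F overlap.

B & C, D & H, F & G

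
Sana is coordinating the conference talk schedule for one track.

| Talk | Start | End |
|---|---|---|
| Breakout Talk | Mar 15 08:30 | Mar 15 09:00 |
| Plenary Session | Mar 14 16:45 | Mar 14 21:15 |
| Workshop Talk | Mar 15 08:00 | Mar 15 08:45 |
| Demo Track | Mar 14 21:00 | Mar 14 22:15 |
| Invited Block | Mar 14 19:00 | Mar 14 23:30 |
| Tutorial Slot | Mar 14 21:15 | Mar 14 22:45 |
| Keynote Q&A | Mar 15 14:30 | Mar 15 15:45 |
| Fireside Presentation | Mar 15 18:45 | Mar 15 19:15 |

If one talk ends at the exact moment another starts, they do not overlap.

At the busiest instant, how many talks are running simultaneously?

3

Sort all start/end points and keep a running count:
Mar 14 16:45 start Plenary Session → 1
Mar 14 19:00 start Invited Block → 2
Mar 14 21:00 start Demo Track → 3
Mar 14 21:15 end Plenary Session → 2
Mar 14 21:15 start Tutorial Slot → 3
Mar 14 22:15 end Demo Track → 2
Mar 14 22:45 end Tutorial Slot → 1
Mar 14 23:30 end Invited Block → 0
Mar 15 08:00 start Workshop Talk → 1
Mar 15 08:30 start Breakout Talk → 2
Mar 15 08:45 end Workshop Talk → 1
Mar 15 09:00 end Breakout Talk → 0
Mar 15 14:30 start Keynote Q&A → 1
Mar 15 15:45 end Keynote Q&A → 0
Mar 15 18:45 start Fireside Presentation → 1
Mar 15 19:15 end Fireside Presentation → 0
Peak is 3, at Mar 14 21:00 (Demo Track, Invited Block, Plenary Session).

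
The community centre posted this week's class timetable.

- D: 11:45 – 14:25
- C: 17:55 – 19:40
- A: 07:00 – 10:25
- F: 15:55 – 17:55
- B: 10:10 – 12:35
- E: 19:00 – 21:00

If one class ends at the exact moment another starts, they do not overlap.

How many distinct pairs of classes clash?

Sorted by start: A, B, D, F, C, E.
B starts before A ends → A and B overlap.
D starts after A ends; A is clear from here.
D starts before B ends → B and D overlap.
F starts after B ends; B is clear from here.
F starts after D ends; D is clear from here.
C starts exactly when F ends (back-to-back, no overlap); F is clear from here.
E starts before C ends → C and E overlap.
Overlapping pairs: A & B, B & D, C & E — 3 in total.

3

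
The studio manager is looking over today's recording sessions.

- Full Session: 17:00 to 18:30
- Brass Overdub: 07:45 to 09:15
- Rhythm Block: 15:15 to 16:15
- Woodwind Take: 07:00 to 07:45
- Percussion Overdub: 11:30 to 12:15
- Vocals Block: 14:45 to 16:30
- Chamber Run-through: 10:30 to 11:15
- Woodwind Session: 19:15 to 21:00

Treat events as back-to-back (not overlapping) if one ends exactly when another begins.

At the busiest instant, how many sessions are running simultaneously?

2

Sort all start/end points and keep a running count:
07:00 start Woodwind Take → 1
07:45 end Woodwind Take → 0
07:45 start Brass Overdub → 1
09:15 end Brass Overdub → 0
10:30 start Chamber Run-through → 1
11:15 end Chamber Run-through → 0
11:30 start Percussion Overdub → 1
12:15 end Percussion Overdub → 0
14:45 start Vocals Block → 1
15:15 start Rhythm Block → 2
16:15 end Rhythm Block → 1
16:30 end Vocals Block → 0
17:00 start Full Session → 1
18:30 end Full Session → 0
19:15 start Woodwind Session → 1
21:00 end Woodwind Session → 0
Peak is 2, at 15:15 (Rhythm Block, Vocals Block).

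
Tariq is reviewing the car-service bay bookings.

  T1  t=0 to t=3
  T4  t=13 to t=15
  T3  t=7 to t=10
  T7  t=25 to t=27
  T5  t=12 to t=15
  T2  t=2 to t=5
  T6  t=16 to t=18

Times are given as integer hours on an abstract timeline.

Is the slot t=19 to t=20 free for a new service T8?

T1: ends t=3 at or before T8 starts t=19 → clear.
T2: ends t=5 at or before T8 starts t=19 → clear.
T3: ends t=10 at or before T8 starts t=19 → clear.
T5: ends t=15 at or before T8 starts t=19 → clear.
T4: ends t=15 at or before T8 starts t=19 → clear.
T6: ends t=18 at or before T8 starts t=19 → clear.
T7: starts t=25 at or after T8 ends t=20 → clear.

Yes — the slot is free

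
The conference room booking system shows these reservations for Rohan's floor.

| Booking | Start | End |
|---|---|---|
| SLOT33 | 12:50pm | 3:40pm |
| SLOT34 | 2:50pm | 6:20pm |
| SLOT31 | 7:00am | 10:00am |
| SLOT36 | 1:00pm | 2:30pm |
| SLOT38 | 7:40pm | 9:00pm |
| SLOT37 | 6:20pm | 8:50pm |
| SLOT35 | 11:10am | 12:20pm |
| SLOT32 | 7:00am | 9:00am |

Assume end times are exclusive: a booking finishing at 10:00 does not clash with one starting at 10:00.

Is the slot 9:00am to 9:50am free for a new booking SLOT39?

No — it overlaps SLOT31

SLOT31: starts 7:00am before SLOT39 ends 9:50am, and ends 10:00am after SLOT39 starts 9:00am → overlap.
SLOT32: ends 9:00am at or before SLOT39 starts 9:00am → clear.
SLOT35: starts 11:10am at or after SLOT39 ends 9:50am → clear.
SLOT33: starts 12:50pm at or after SLOT39 ends 9:50am → clear.
SLOT36: starts 1:00pm at or after SLOT39 ends 9:50am → clear.
SLOT34: starts 2:50pm at or after SLOT39 ends 9:50am → clear.
SLOT37: starts 6:20pm at or after SLOT39 ends 9:50am → clear.
SLOT38: starts 7:40pm at or after SLOT39 ends 9:50am → clear.
SLOT39 overlaps SLOT31.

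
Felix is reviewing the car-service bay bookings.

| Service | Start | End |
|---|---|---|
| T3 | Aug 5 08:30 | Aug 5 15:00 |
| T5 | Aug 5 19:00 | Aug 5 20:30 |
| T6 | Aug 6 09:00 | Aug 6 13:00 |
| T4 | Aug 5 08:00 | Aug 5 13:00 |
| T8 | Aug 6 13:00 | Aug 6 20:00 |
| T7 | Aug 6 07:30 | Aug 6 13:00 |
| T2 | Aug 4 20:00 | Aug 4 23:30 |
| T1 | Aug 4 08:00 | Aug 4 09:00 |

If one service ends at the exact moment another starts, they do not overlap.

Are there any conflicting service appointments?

Yes

Sorted by start: T1, T2, T4, T3, T5, T7, T6, T8.
T2 starts after T1 ends; T1 is clear from here.
T4 starts after T2 ends; T2 is clear from here.
T3 starts before T4 ends → T4 and T3 overlap.
That's a conflict, so the schedule is not conflict-free.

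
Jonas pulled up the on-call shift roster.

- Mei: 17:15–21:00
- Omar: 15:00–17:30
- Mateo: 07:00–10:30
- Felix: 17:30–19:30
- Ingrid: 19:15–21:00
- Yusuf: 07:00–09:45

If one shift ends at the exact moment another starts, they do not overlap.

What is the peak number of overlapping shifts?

Sort all start/end points and keep a running count:
07:00 start Mateo → 1
07:00 start Yusuf → 2
09:45 end Yusuf → 1
10:30 end Mateo → 0
15:00 start Omar → 1
17:15 start Mei → 2
17:30 end Omar → 1
17:30 start Felix → 2
19:15 start Ingrid → 3
19:30 end Felix → 2
21:00 end Ingrid → 1
21:00 end Mei → 0
Peak is 3, at 19:15 (Felix, Ingrid, Mei).

3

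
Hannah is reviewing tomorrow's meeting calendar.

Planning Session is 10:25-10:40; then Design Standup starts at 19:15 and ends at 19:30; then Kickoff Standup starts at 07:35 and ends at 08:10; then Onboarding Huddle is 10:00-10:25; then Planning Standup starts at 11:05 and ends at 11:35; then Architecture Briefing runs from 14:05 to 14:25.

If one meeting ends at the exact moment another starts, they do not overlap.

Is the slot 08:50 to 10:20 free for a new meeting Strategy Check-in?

No — it overlaps Onboarding Huddle

Kickoff Standup: ends 08:10 at or before Strategy Check-in starts 08:50 → clear.
Onboarding Huddle: starts 10:00 before Strategy Check-in ends 10:20, and ends 10:25 after Strategy Check-in starts 08:50 → overlap.
Planning Session: starts 10:25 at or after Strategy Check-in ends 10:20 → clear.
Planning Standup: starts 11:05 at or after Strategy Check-in ends 10:20 → clear.
Architecture Briefing: starts 14:05 at or after Strategy Check-in ends 10:20 → clear.
Design Standup: starts 19:15 at or after Strategy Check-in ends 10:20 → clear.
Strategy Check-in overlaps Onboarding Huddle.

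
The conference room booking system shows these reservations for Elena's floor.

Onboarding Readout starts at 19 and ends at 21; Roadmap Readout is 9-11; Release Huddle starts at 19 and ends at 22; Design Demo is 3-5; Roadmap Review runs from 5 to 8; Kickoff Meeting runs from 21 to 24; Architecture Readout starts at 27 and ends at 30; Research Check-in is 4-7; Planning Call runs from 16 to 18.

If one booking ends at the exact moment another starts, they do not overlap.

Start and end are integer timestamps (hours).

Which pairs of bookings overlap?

Two intervals overlap when each starts before the other ends.
Sorted by start: Design Demo, Research Check-in, Roadmap Review, Roadmap Readout, Planning Call, Onboarding Readout, Release Huddle, Kickoff Meeting, Architecture Readout.
Research Check-in starts before Design Demo ends → Design Demo and Research Check-in overlap.
Roadmap Review starts exactly when Design Demo ends (back-to-back, no overlap) — done with Design Demo.
Roadmap Review starts before Research Check-in ends → Research Check-in and Roadmap Review overlap.
Roadmap Readout starts after Research Check-in ends — done with Research Check-in.
Roadmap Readout starts after Roadmap Review ends — done with Roadmap Review.
Planning Call starts after Roadmap Readout ends — done with Roadmap Readout.
Onboarding Readout starts after Planning Call ends — done with Planning Call.
Release Huddle starts before Onboarding Readout ends → Onboarding Readout and Release Huddle overlap.
Kickoff Meeting starts exactly when Onboarding Readout ends (back-to-back, no overlap) — done with Onboarding Readout.
Kickoff Meeting starts before Release Huddle ends → Release Huddle and Kickoff Meeting overlap.
Architecture Readout starts after Release Huddle ends.
Architecture Readout starts after Kickoff Meeting ends.

Design Demo & Research Check-in, Kickoff Meeting & Release Huddle, Onboarding Readout & Release Huddle, Research Check-in & Roadmap Review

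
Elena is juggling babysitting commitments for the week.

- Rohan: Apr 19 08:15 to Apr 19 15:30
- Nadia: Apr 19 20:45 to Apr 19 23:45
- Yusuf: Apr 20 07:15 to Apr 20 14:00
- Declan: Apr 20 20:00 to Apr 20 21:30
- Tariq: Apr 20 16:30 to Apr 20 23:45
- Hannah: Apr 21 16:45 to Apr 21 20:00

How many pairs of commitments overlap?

Sorted by start: Rohan, Nadia, Yusuf, Tariq, Declan, Hannah.
Nadia starts after Rohan ends, so nothing later overlaps Rohan either.
Yusuf starts after Nadia ends, so nothing later overlaps Nadia either.
Tariq starts after Yusuf ends, so nothing later overlaps Yusuf either.
Declan starts before Tariq ends → Tariq and Declan overlap.
Hannah starts after Tariq ends.
Hannah starts after Declan ends.
Overlapping pairs: Declan & Tariq — 1 in total.

1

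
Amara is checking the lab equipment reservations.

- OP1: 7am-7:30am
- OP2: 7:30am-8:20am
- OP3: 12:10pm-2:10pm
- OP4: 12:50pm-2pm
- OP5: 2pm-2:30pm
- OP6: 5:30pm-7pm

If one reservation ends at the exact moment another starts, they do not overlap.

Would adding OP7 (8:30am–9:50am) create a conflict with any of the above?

OP1: ends 7:30am at or before OP7 starts 8:30am → clear.
OP2: ends 8:20am at or before OP7 starts 8:30am → clear.
OP3: starts 12:10pm at or after OP7 ends 9:50am → clear.
OP4: starts 12:50pm at or after OP7 ends 9:50am → clear.
OP5: starts 2pm at or after OP7 ends 9:50am → clear.
OP6: starts 5:30pm at or after OP7 ends 9:50am → clear.

No — it doesn't clash with anything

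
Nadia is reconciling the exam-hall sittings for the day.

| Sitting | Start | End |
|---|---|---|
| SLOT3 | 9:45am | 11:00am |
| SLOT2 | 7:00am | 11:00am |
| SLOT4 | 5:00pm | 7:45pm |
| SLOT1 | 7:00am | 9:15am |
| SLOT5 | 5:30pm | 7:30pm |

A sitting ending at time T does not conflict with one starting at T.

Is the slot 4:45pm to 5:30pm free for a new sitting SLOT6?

SLOT1: ends 9:15am at or before SLOT6 starts 4:45pm → clear.
SLOT2: ends 11:00am at or before SLOT6 starts 4:45pm → clear.
SLOT3: ends 11:00am at or before SLOT6 starts 4:45pm → clear.
SLOT4: starts 5:00pm before SLOT6 ends 5:30pm, and ends 7:45pm after SLOT6 starts 4:45pm → overlap.
SLOT5: starts 5:30pm at or after SLOT6 ends 5:30pm → clear.
SLOT6 overlaps SLOT4.

No — it overlaps SLOT4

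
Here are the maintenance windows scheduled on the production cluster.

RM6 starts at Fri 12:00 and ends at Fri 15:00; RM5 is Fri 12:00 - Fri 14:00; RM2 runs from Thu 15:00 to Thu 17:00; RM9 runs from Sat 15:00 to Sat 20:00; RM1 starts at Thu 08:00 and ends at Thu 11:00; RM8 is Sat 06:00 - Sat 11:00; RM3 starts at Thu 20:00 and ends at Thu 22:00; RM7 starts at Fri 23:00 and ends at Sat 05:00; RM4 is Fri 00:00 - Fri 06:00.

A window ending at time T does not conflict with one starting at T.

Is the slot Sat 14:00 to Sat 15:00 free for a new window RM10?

Yes — the slot is free

RM1: ends Thu 11:00 at or before RM10 starts Sat 14:00 → clear.
RM2: ends Thu 17:00 at or before RM10 starts Sat 14:00 → clear.
RM3: ends Thu 22:00 at or before RM10 starts Sat 14:00 → clear.
RM4: ends Fri 06:00 at or before RM10 starts Sat 14:00 → clear.
RM5: ends Fri 14:00 at or before RM10 starts Sat 14:00 → clear.
RM6: ends Fri 15:00 at or before RM10 starts Sat 14:00 → clear.
RM7: ends Sat 05:00 at or before RM10 starts Sat 14:00 → clear.
RM8: ends Sat 11:00 at or before RM10 starts Sat 14:00 → clear.
RM9: starts Sat 15:00 at or after RM10 ends Sat 15:00 → clear.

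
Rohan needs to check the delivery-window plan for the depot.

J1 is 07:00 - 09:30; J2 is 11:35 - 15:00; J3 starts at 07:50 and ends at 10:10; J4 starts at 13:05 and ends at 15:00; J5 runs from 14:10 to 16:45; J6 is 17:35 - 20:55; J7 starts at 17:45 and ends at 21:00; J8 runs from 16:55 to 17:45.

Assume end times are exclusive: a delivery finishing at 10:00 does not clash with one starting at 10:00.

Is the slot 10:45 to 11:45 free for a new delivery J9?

No — it overlaps J2

J1: ends 09:30 at or before J9 starts 10:45 → clear.
J3: ends 10:10 at or before J9 starts 10:45 → clear.
J2: starts 11:35 before J9 ends 11:45, and ends 15:00 after J9 starts 10:45 → overlap.
J4: starts 13:05 at or after J9 ends 11:45 → clear.
J5: starts 14:10 at or after J9 ends 11:45 → clear.
J8: starts 16:55 at or after J9 ends 11:45 → clear.
J6: starts 17:35 at or after J9 ends 11:45 → clear.
J7: starts 17:45 at or after J9 ends 11:45 → clear.
J9 overlaps J2.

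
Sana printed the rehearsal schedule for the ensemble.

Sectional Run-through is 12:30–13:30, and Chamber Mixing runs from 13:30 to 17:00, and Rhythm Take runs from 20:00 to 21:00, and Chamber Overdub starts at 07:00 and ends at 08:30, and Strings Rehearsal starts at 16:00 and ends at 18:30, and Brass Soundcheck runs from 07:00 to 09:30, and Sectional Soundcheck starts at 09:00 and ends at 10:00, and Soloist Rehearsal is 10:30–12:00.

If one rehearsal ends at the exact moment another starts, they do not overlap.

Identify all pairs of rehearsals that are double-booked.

Brass Soundcheck & Chamber Overdub, Brass Soundcheck & Sectional Soundcheck, Chamber Mixing & Strings Rehearsal

Sorted by start: Chamber Overdub, Brass Soundcheck, Sectional Soundcheck, Soloist Rehearsal, Sectional Run-through, Chamber Mixing, Strings Rehearsal, Rhythm Take.
Brass Soundcheck starts before Chamber Overdub ends → Chamber Overdub and Brass Soundcheck overlap.
Sectional Soundcheck starts after Chamber Overdub ends — done with Chamber Overdub.
Sectional Soundcheck starts before Brass Soundcheck ends → Brass Soundcheck and Sectional Soundcheck overlap.
Soloist Rehearsal starts after Brass Soundcheck ends — done with Brass Soundcheck.
Soloist Rehearsal starts after Sectional Soundcheck ends — done with Sectional Soundcheck.
Sectional Run-through starts after Soloist Rehearsal ends — done with Soloist Rehearsal.
Chamber Mixing starts exactly when Sectional Run-through ends (back-to-back, no overlap) — done with Sectional Run-through.
Strings Rehearsal starts before Chamber Mixing ends → Chamber Mixing and Strings Rehearsal overlap.
Rhythm Take starts after Chamber Mixing ends.
Rhythm Take starts after Strings Rehearsal ends.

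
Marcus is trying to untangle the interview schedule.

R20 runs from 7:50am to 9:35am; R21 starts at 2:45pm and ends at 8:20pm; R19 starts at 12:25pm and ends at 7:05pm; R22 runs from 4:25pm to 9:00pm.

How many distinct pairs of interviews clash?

Check each pair: they overlap iff neither finishes before the other starts.
Sorted by start: R20, R19, R21, R22.
R19 starts after R20 ends; R20 is clear from here.
R21 starts before R19 ends → R19 and R21 overlap.
R22 starts before R19 ends → R19 and R22 overlap.
R22 starts before R21 ends → R21 and R22 overlap.
Overlapping pairs: R19 & R21, R19 & R22, R21 & R22 — 3 in total.

3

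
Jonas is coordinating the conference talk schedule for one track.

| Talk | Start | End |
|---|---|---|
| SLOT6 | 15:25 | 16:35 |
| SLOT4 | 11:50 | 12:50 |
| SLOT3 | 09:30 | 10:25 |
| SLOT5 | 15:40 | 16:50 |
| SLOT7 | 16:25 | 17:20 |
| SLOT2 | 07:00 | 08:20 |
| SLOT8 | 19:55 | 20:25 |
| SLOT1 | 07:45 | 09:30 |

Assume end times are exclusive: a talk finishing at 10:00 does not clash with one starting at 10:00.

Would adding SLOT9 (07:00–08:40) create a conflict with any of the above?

Yes — it overlaps SLOT1, SLOT2

SLOT2: starts 07:00 before SLOT9 ends 08:40, and ends 08:20 after SLOT9 starts 07:00 → overlap.
SLOT1: starts 07:45 before SLOT9 ends 08:40, and ends 09:30 after SLOT9 starts 07:00 → overlap.
SLOT3: starts 09:30 at or after SLOT9 ends 08:40 → clear.
SLOT4: starts 11:50 at or after SLOT9 ends 08:40 → clear.
SLOT6: starts 15:25 at or after SLOT9 ends 08:40 → clear.
SLOT5: starts 15:40 at or after SLOT9 ends 08:40 → clear.
SLOT7: starts 16:25 at or after SLOT9 ends 08:40 → clear.
SLOT8: starts 19:55 at or after SLOT9 ends 08:40 → clear.
SLOT9 overlaps SLOT1, SLOT2.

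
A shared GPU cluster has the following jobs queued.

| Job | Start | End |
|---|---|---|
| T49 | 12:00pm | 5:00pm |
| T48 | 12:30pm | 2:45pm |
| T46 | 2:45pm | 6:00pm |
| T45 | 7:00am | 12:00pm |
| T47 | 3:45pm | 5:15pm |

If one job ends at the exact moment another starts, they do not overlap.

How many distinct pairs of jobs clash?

4

Sorted by start: T45, T49, T48, T46, T47.
T49 starts exactly when T45 ends (back-to-back, no overlap), so T45 has no further overlaps.
T48 starts before T49 ends → T49 and T48 overlap.
T46 starts before T49 ends → T49 and T46 overlap.
T47 starts before T49 ends → T49 and T47 overlap.
T46 starts exactly when T48 ends (back-to-back, no overlap), so T48 has no further overlaps.
T47 starts before T46 ends → T46 and T47 overlap.
Overlapping pairs: T46 & T47, T46 & T49, T47 & T49, T48 & T49 — 4 in total.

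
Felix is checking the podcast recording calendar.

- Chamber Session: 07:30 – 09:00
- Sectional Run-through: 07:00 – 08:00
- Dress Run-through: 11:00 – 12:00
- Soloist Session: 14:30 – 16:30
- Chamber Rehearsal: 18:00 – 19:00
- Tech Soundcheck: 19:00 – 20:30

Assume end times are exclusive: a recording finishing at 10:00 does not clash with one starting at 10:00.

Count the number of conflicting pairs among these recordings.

1

Check each pair: they overlap iff neither finishes before the other starts.
Sorted by start: Sectional Run-through, Chamber Session, Dress Run-through, Soloist Session, Chamber Rehearsal, Tech Soundcheck.
Chamber Session starts before Sectional Run-through ends → Sectional Run-through and Chamber Session overlap.
Dress Run-through starts after Sectional Run-through ends, so nothing later overlaps Sectional Run-through either.
Dress Run-through starts after Chamber Session ends, so nothing later overlaps Chamber Session either.
Soloist Session starts after Dress Run-through ends, so nothing later overlaps Dress Run-through either.
Chamber Rehearsal starts after Soloist Session ends, so nothing later overlaps Soloist Session either.
Tech Soundcheck starts exactly when Chamber Rehearsal ends (back-to-back, no overlap).
Overlapping pairs: Chamber Session & Sectional Run-through — 1 in total.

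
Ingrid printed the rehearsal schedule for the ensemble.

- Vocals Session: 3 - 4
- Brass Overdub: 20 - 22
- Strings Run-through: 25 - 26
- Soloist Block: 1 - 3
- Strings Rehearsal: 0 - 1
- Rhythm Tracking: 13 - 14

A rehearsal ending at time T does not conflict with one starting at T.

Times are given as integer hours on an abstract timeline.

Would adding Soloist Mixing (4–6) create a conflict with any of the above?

Strings Rehearsal: ends 1 at or before Soloist Mixing starts 4 → clear.
Soloist Block: ends 3 at or before Soloist Mixing starts 4 → clear.
Vocals Session: ends 4 at or before Soloist Mixing starts 4 → clear.
Rhythm Tracking: starts 13 at or after Soloist Mixing ends 6 → clear.
Brass Overdub: starts 20 at or after Soloist Mixing ends 6 → clear.
Strings Run-through: starts 25 at or after Soloist Mixing ends 6 → clear.

No — it doesn't clash with anything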